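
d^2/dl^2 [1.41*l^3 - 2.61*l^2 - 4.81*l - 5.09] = 8.46*l - 5.22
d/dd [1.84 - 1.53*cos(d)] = 1.53*sin(d)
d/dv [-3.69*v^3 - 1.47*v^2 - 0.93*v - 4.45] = -11.07*v^2 - 2.94*v - 0.93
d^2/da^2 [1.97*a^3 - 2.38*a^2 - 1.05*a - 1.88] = 11.82*a - 4.76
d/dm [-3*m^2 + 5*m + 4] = 5 - 6*m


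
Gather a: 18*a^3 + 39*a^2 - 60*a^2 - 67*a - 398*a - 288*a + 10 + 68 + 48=18*a^3 - 21*a^2 - 753*a + 126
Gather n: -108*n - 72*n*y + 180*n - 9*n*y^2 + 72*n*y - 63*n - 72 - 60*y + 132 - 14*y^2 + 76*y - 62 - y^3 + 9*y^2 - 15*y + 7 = n*(9 - 9*y^2) - y^3 - 5*y^2 + y + 5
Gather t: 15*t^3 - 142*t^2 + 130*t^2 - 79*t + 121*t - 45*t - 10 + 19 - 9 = 15*t^3 - 12*t^2 - 3*t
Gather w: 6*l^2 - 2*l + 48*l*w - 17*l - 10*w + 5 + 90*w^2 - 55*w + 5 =6*l^2 - 19*l + 90*w^2 + w*(48*l - 65) + 10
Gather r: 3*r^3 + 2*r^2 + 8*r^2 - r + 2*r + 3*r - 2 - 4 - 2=3*r^3 + 10*r^2 + 4*r - 8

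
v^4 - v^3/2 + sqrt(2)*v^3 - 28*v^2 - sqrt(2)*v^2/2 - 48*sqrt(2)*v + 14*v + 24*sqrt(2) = (v - 1/2)*(v - 4*sqrt(2))*(v + 2*sqrt(2))*(v + 3*sqrt(2))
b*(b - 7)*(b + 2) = b^3 - 5*b^2 - 14*b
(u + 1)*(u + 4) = u^2 + 5*u + 4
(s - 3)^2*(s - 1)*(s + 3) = s^4 - 4*s^3 - 6*s^2 + 36*s - 27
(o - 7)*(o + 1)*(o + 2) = o^3 - 4*o^2 - 19*o - 14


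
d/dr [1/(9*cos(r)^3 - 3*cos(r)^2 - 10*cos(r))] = (27*sin(r) - 10*sin(r)/cos(r)^2 - 6*tan(r))/(9*sin(r)^2 + 3*cos(r) + 1)^2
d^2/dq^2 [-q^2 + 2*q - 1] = -2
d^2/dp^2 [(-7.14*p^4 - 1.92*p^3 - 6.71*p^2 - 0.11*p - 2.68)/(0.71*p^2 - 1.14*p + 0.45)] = (-7.198548*p^6 + 34.674696*p^5 - 69.362244*p^4 + 43.868486*p^3 - 6.68329800000001*p^2 + 10.893222*p - 8.083746)/(0.357911*p^6 - 1.724022*p^5 + 3.448683*p^4 - 3.666924*p^3 + 2.185785*p^2 - 0.69255*p + 0.091125)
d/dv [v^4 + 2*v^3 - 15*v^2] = 2*v*(2*v^2 + 3*v - 15)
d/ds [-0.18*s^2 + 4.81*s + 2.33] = 4.81 - 0.36*s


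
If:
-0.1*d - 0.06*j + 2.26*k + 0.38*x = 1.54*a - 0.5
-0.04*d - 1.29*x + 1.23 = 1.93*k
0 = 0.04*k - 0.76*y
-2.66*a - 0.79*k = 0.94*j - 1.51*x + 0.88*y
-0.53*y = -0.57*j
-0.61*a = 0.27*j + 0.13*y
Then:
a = -0.01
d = 12.15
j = 0.01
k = 0.29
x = 0.15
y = 0.02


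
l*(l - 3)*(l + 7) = l^3 + 4*l^2 - 21*l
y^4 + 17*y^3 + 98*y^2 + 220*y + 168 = (y + 2)^2*(y + 6)*(y + 7)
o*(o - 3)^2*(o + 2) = o^4 - 4*o^3 - 3*o^2 + 18*o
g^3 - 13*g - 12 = (g - 4)*(g + 1)*(g + 3)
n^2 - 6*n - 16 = (n - 8)*(n + 2)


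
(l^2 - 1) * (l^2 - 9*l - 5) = l^4 - 9*l^3 - 6*l^2 + 9*l + 5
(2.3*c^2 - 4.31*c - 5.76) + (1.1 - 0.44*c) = 2.3*c^2 - 4.75*c - 4.66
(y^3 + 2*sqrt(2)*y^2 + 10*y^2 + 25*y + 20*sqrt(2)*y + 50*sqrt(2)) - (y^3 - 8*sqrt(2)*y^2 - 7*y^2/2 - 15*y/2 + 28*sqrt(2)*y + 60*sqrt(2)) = 27*y^2/2 + 10*sqrt(2)*y^2 - 8*sqrt(2)*y + 65*y/2 - 10*sqrt(2)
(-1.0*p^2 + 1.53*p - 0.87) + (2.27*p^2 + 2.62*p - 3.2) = 1.27*p^2 + 4.15*p - 4.07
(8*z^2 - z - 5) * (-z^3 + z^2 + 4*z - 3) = -8*z^5 + 9*z^4 + 36*z^3 - 33*z^2 - 17*z + 15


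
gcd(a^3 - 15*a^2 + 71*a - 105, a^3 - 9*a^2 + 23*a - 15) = a^2 - 8*a + 15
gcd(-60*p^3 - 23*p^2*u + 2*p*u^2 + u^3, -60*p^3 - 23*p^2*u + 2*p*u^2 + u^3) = 60*p^3 + 23*p^2*u - 2*p*u^2 - u^3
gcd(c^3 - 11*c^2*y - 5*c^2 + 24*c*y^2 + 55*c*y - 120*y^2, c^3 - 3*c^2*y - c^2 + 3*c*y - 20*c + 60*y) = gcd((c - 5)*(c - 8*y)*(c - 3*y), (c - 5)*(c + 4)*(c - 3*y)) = -c^2 + 3*c*y + 5*c - 15*y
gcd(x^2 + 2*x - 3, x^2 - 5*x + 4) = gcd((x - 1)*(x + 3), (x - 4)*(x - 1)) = x - 1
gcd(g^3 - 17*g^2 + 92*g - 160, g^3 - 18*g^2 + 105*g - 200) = g^2 - 13*g + 40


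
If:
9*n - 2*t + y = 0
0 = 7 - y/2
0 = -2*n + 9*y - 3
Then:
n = 123/2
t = 1135/4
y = 14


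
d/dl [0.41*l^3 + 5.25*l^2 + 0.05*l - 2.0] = 1.23*l^2 + 10.5*l + 0.05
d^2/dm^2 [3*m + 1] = 0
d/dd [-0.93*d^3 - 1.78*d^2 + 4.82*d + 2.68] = -2.79*d^2 - 3.56*d + 4.82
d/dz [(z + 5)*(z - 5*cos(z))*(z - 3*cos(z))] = (z + 5)*(z - 5*cos(z))*(3*sin(z) + 1) + (z + 5)*(z - 3*cos(z))*(5*sin(z) + 1) + (z - 5*cos(z))*(z - 3*cos(z))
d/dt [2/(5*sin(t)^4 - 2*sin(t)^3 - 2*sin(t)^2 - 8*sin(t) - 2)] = 4*(-10*sin(t)^3 + 3*sin(t)^2 + 2*sin(t) + 4)*cos(t)/(-5*sin(t)^4 + 2*sin(t)^3 + 2*sin(t)^2 + 8*sin(t) + 2)^2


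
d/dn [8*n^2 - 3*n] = 16*n - 3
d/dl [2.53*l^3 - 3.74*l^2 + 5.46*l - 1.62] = 7.59*l^2 - 7.48*l + 5.46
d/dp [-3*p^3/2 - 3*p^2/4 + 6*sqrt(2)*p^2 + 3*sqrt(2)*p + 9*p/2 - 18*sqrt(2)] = -9*p^2/2 - 3*p/2 + 12*sqrt(2)*p + 3*sqrt(2) + 9/2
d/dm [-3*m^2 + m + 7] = 1 - 6*m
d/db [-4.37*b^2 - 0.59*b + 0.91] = -8.74*b - 0.59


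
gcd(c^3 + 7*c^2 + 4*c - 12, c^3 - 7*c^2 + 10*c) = 1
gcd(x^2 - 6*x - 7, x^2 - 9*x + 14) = x - 7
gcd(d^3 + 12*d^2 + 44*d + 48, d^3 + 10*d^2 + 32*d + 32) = d^2 + 6*d + 8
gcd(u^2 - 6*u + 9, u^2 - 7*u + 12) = u - 3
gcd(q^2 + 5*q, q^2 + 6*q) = q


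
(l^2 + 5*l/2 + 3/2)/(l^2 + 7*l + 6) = (l + 3/2)/(l + 6)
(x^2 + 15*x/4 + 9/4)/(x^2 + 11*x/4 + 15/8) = 2*(4*x^2 + 15*x + 9)/(8*x^2 + 22*x + 15)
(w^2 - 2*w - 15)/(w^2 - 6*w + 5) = (w + 3)/(w - 1)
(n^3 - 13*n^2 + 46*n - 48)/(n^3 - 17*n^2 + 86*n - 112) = (n - 3)/(n - 7)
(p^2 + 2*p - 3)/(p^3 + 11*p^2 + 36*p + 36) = (p - 1)/(p^2 + 8*p + 12)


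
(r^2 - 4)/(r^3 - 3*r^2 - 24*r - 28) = (r - 2)/(r^2 - 5*r - 14)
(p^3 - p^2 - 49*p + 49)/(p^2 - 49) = p - 1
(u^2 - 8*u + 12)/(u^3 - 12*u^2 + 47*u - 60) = (u^2 - 8*u + 12)/(u^3 - 12*u^2 + 47*u - 60)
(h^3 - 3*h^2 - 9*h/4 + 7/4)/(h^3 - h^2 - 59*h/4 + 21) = (2*h^2 + h - 1)/(2*h^2 + 5*h - 12)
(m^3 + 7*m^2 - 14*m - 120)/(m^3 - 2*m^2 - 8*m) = (m^2 + 11*m + 30)/(m*(m + 2))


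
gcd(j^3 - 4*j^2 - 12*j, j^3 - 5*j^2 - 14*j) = j^2 + 2*j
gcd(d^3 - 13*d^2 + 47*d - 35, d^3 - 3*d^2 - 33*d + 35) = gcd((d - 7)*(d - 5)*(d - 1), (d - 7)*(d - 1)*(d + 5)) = d^2 - 8*d + 7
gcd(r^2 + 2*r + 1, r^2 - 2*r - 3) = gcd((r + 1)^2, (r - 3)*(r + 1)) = r + 1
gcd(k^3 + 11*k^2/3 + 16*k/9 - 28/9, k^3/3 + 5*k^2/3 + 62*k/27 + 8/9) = 1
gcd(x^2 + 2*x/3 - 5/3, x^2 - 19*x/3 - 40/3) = x + 5/3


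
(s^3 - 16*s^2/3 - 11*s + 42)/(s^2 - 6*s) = s + 2/3 - 7/s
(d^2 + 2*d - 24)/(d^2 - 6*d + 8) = (d + 6)/(d - 2)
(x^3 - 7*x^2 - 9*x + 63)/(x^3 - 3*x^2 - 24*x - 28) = (x^2 - 9)/(x^2 + 4*x + 4)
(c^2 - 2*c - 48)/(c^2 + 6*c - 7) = (c^2 - 2*c - 48)/(c^2 + 6*c - 7)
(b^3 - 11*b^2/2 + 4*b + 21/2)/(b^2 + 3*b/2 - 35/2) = (b^2 - 2*b - 3)/(b + 5)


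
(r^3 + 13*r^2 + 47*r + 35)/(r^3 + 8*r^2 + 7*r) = (r + 5)/r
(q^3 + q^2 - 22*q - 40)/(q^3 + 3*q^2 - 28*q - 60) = (q + 4)/(q + 6)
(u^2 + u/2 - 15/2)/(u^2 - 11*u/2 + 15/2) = (u + 3)/(u - 3)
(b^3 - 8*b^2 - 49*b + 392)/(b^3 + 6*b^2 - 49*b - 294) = (b - 8)/(b + 6)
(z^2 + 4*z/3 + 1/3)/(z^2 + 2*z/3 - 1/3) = (3*z + 1)/(3*z - 1)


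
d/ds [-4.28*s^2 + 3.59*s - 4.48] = 3.59 - 8.56*s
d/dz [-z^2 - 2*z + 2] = -2*z - 2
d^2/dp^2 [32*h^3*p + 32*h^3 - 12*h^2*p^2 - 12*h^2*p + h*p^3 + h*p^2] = 2*h*(-12*h + 3*p + 1)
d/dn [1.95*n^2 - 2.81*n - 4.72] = 3.9*n - 2.81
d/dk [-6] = 0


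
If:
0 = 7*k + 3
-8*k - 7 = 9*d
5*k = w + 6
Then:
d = -25/63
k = -3/7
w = -57/7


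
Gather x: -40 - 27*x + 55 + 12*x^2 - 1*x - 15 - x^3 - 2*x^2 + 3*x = -x^3 + 10*x^2 - 25*x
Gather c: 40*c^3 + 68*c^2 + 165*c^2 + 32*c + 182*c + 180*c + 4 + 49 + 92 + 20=40*c^3 + 233*c^2 + 394*c + 165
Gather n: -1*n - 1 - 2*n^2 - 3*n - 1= -2*n^2 - 4*n - 2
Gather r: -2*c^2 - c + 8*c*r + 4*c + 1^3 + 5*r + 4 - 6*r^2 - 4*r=-2*c^2 + 3*c - 6*r^2 + r*(8*c + 1) + 5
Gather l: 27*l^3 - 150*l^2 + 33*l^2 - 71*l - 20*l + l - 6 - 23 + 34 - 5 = 27*l^3 - 117*l^2 - 90*l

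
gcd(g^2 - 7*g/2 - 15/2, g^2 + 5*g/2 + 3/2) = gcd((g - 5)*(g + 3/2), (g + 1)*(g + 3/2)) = g + 3/2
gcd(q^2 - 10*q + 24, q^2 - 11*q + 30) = q - 6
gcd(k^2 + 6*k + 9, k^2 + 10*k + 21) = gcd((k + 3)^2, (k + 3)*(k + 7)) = k + 3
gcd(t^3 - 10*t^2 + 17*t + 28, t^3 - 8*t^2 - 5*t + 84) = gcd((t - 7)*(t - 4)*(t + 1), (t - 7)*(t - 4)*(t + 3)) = t^2 - 11*t + 28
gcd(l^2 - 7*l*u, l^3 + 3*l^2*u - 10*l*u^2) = l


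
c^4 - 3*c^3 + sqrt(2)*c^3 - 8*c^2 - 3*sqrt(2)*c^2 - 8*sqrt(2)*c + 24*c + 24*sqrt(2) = (c - 3)*(c - 2*sqrt(2))*(c + sqrt(2))*(c + 2*sqrt(2))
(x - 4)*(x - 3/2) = x^2 - 11*x/2 + 6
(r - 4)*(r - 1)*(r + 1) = r^3 - 4*r^2 - r + 4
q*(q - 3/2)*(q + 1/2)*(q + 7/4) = q^4 + 3*q^3/4 - 5*q^2/2 - 21*q/16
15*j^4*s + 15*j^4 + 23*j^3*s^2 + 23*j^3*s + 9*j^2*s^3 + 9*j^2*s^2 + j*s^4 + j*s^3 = (j + s)*(3*j + s)*(5*j + s)*(j*s + j)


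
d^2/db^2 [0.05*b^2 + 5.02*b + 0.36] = 0.100000000000000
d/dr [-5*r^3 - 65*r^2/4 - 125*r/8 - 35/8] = -15*r^2 - 65*r/2 - 125/8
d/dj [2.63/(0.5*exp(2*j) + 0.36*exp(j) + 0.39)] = (-2.63*exp(j) - 0.9468)*exp(j)/(0.5*exp(2*j) + 0.36*exp(j) + 0.39)^2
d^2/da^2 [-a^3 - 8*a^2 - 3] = -6*a - 16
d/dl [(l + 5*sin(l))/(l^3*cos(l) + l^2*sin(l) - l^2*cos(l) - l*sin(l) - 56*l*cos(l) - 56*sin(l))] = (l^4*sin(l) - l^3*sin(l) - 3*l^3*cos(l) + 5*l^3 - 57*l^2*sin(l) - 15*l^2*sin(2*l)/2 + 2*l^2*cos(l) - 5*l^2 + 5*sqrt(2)*l*sin(2*l + pi/4) + 56*l*cos(l) - 285*l - 56*sin(l) + 140*sin(2*l) - 5*cos(2*l)/2 + 5/2)/((l - 8)^2*(l + 7)^2*(l*cos(l) + sin(l))^2)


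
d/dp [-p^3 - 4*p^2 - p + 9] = -3*p^2 - 8*p - 1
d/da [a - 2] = 1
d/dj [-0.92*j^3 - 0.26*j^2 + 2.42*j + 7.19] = -2.76*j^2 - 0.52*j + 2.42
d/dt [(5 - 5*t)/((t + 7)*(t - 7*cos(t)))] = 5*((t - 1)*(t + 7)*(7*sin(t) + 1) + (t - 1)*(t - 7*cos(t)) - (t + 7)*(t - 7*cos(t)))/((t + 7)^2*(t - 7*cos(t))^2)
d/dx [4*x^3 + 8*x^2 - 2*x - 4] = 12*x^2 + 16*x - 2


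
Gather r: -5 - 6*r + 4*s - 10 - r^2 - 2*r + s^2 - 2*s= -r^2 - 8*r + s^2 + 2*s - 15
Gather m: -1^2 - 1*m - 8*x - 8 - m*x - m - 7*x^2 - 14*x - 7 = m*(-x - 2) - 7*x^2 - 22*x - 16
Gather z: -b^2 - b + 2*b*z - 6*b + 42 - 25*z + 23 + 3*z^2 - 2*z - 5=-b^2 - 7*b + 3*z^2 + z*(2*b - 27) + 60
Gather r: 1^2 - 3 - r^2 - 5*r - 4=-r^2 - 5*r - 6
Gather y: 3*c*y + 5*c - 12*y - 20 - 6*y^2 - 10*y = 5*c - 6*y^2 + y*(3*c - 22) - 20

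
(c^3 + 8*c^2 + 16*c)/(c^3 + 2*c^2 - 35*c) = (c^2 + 8*c + 16)/(c^2 + 2*c - 35)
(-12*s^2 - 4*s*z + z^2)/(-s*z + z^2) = (12*s^2 + 4*s*z - z^2)/(z*(s - z))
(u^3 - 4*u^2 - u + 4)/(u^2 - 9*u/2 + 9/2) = 2*(u^3 - 4*u^2 - u + 4)/(2*u^2 - 9*u + 9)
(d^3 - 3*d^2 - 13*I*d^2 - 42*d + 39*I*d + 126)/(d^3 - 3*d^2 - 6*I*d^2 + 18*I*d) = (d - 7*I)/d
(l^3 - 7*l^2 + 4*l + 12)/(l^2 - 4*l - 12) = (l^2 - l - 2)/(l + 2)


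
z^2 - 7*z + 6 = (z - 6)*(z - 1)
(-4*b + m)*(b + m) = -4*b^2 - 3*b*m + m^2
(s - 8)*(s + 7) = s^2 - s - 56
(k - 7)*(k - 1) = k^2 - 8*k + 7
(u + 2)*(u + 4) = u^2 + 6*u + 8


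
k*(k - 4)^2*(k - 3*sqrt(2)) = k^4 - 8*k^3 - 3*sqrt(2)*k^3 + 16*k^2 + 24*sqrt(2)*k^2 - 48*sqrt(2)*k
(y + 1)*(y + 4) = y^2 + 5*y + 4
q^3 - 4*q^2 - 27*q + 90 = (q - 6)*(q - 3)*(q + 5)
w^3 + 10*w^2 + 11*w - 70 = (w - 2)*(w + 5)*(w + 7)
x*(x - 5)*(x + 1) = x^3 - 4*x^2 - 5*x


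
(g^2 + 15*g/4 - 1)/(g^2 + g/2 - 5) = (4*g^2 + 15*g - 4)/(2*(2*g^2 + g - 10))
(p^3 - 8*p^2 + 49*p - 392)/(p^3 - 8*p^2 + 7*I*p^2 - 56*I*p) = (p - 7*I)/p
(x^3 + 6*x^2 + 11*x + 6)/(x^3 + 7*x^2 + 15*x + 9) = (x + 2)/(x + 3)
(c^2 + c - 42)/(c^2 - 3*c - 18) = (c + 7)/(c + 3)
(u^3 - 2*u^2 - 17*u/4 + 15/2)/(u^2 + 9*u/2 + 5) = (4*u^2 - 16*u + 15)/(2*(2*u + 5))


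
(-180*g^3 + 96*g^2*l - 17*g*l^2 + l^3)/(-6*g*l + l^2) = 30*g^2/l - 11*g + l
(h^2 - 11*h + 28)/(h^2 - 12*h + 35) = (h - 4)/(h - 5)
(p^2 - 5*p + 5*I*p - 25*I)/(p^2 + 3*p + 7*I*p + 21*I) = (p^2 + 5*p*(-1 + I) - 25*I)/(p^2 + p*(3 + 7*I) + 21*I)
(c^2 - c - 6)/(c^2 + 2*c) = (c - 3)/c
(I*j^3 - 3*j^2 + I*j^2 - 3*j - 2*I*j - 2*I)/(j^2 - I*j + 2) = (I*j^2 + j*(-2 + I) - 2)/(j - 2*I)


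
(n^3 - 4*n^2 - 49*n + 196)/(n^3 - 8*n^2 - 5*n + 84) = (n + 7)/(n + 3)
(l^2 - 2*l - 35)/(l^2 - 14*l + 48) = (l^2 - 2*l - 35)/(l^2 - 14*l + 48)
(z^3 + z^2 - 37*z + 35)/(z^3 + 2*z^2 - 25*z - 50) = (z^2 + 6*z - 7)/(z^2 + 7*z + 10)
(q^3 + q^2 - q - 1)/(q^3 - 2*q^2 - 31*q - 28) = (q^2 - 1)/(q^2 - 3*q - 28)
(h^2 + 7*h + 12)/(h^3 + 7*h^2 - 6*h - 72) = (h + 3)/(h^2 + 3*h - 18)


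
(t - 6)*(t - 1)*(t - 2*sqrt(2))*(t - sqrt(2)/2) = t^4 - 7*t^3 - 5*sqrt(2)*t^3/2 + 8*t^2 + 35*sqrt(2)*t^2/2 - 15*sqrt(2)*t - 14*t + 12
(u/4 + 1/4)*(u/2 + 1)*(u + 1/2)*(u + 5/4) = u^4/8 + 19*u^3/32 + 63*u^2/64 + 43*u/64 + 5/32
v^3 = v^3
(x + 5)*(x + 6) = x^2 + 11*x + 30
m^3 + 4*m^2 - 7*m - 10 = (m - 2)*(m + 1)*(m + 5)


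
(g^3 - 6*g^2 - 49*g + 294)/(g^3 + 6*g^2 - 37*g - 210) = (g - 7)/(g + 5)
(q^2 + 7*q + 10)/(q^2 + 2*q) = (q + 5)/q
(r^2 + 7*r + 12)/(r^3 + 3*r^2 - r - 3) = (r + 4)/(r^2 - 1)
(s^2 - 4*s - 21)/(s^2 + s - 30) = (s^2 - 4*s - 21)/(s^2 + s - 30)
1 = 1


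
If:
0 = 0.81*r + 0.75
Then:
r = -0.93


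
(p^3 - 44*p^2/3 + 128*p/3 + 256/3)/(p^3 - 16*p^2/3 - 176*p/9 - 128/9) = 3*(p - 8)/(3*p + 4)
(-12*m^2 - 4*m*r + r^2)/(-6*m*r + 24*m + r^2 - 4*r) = (2*m + r)/(r - 4)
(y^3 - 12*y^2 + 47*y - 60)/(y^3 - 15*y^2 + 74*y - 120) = (y - 3)/(y - 6)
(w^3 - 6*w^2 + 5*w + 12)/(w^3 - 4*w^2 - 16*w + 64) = (w^2 - 2*w - 3)/(w^2 - 16)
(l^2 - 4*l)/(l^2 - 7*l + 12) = l/(l - 3)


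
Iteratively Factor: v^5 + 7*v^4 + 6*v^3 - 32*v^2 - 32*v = (v + 1)*(v^4 + 6*v^3 - 32*v) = (v + 1)*(v + 4)*(v^3 + 2*v^2 - 8*v) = (v - 2)*(v + 1)*(v + 4)*(v^2 + 4*v) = (v - 2)*(v + 1)*(v + 4)^2*(v)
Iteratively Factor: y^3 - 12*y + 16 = (y - 2)*(y^2 + 2*y - 8) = (y - 2)^2*(y + 4)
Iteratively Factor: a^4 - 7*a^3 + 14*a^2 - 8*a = (a - 2)*(a^3 - 5*a^2 + 4*a) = (a - 2)*(a - 1)*(a^2 - 4*a) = a*(a - 2)*(a - 1)*(a - 4)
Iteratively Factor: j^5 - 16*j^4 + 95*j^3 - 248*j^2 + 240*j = (j - 4)*(j^4 - 12*j^3 + 47*j^2 - 60*j) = (j - 4)*(j - 3)*(j^3 - 9*j^2 + 20*j) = (j - 4)^2*(j - 3)*(j^2 - 5*j) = j*(j - 4)^2*(j - 3)*(j - 5)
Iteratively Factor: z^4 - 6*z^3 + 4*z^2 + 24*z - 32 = (z + 2)*(z^3 - 8*z^2 + 20*z - 16) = (z - 4)*(z + 2)*(z^2 - 4*z + 4) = (z - 4)*(z - 2)*(z + 2)*(z - 2)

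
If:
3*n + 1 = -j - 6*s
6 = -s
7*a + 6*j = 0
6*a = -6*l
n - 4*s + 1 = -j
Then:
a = 330/7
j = -55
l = -330/7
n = 30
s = -6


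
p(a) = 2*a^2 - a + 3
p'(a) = 4*a - 1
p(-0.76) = 4.92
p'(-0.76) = -4.04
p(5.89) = 66.49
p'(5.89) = 22.56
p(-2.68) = 20.04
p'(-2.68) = -11.72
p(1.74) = 7.32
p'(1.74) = 5.96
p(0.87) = 3.64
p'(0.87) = 2.48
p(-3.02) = 24.26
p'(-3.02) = -13.08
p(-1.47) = 8.79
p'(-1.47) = -6.88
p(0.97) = 3.91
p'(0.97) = 2.88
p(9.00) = 156.00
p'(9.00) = 35.00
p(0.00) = 3.00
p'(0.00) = -1.00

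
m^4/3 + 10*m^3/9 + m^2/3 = m^2*(m/3 + 1)*(m + 1/3)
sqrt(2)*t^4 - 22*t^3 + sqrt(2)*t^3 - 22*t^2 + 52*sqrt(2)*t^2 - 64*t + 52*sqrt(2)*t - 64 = (t - 8*sqrt(2))*(t - 2*sqrt(2))*(t - sqrt(2))*(sqrt(2)*t + sqrt(2))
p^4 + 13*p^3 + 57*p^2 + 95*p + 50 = (p + 1)*(p + 2)*(p + 5)^2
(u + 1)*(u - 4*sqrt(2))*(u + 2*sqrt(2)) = u^3 - 2*sqrt(2)*u^2 + u^2 - 16*u - 2*sqrt(2)*u - 16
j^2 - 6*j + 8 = (j - 4)*(j - 2)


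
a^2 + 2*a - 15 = (a - 3)*(a + 5)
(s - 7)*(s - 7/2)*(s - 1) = s^3 - 23*s^2/2 + 35*s - 49/2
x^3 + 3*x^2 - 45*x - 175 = (x - 7)*(x + 5)^2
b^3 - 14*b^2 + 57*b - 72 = (b - 8)*(b - 3)^2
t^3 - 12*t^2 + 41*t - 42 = (t - 7)*(t - 3)*(t - 2)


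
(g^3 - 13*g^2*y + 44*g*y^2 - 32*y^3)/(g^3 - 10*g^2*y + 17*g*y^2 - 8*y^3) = (-g + 4*y)/(-g + y)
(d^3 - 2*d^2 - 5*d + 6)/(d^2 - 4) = (d^2 - 4*d + 3)/(d - 2)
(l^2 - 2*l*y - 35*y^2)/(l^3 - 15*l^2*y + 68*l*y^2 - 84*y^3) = (l + 5*y)/(l^2 - 8*l*y + 12*y^2)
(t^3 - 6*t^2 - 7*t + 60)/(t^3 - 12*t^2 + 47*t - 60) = (t + 3)/(t - 3)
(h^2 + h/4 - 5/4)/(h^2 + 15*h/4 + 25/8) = 2*(h - 1)/(2*h + 5)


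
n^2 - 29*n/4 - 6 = (n - 8)*(n + 3/4)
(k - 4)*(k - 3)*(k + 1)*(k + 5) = k^4 - k^3 - 25*k^2 + 37*k + 60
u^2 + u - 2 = (u - 1)*(u + 2)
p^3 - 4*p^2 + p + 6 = (p - 3)*(p - 2)*(p + 1)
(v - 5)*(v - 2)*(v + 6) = v^3 - v^2 - 32*v + 60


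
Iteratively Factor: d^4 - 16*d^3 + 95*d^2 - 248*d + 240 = (d - 5)*(d^3 - 11*d^2 + 40*d - 48) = (d - 5)*(d - 4)*(d^2 - 7*d + 12) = (d - 5)*(d - 4)*(d - 3)*(d - 4)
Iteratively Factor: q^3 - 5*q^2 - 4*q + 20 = (q - 5)*(q^2 - 4) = (q - 5)*(q + 2)*(q - 2)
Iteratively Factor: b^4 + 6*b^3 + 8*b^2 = (b)*(b^3 + 6*b^2 + 8*b) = b^2*(b^2 + 6*b + 8) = b^2*(b + 2)*(b + 4)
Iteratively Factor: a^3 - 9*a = (a)*(a^2 - 9) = a*(a - 3)*(a + 3)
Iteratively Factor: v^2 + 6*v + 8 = (v + 4)*(v + 2)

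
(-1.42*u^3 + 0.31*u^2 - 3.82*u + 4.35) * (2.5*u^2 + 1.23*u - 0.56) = -3.55*u^5 - 0.9716*u^4 - 8.3735*u^3 + 6.0028*u^2 + 7.4897*u - 2.436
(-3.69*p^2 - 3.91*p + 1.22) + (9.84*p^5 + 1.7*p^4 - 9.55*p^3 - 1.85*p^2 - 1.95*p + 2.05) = 9.84*p^5 + 1.7*p^4 - 9.55*p^3 - 5.54*p^2 - 5.86*p + 3.27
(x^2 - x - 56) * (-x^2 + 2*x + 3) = -x^4 + 3*x^3 + 57*x^2 - 115*x - 168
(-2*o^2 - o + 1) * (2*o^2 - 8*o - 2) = -4*o^4 + 14*o^3 + 14*o^2 - 6*o - 2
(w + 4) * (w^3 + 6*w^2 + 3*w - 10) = w^4 + 10*w^3 + 27*w^2 + 2*w - 40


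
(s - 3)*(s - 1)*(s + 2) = s^3 - 2*s^2 - 5*s + 6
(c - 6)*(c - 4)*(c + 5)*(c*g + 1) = c^4*g - 5*c^3*g + c^3 - 26*c^2*g - 5*c^2 + 120*c*g - 26*c + 120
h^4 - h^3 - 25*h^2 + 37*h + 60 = (h - 4)*(h - 3)*(h + 1)*(h + 5)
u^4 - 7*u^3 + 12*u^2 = u^2*(u - 4)*(u - 3)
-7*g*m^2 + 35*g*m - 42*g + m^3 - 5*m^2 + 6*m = (-7*g + m)*(m - 3)*(m - 2)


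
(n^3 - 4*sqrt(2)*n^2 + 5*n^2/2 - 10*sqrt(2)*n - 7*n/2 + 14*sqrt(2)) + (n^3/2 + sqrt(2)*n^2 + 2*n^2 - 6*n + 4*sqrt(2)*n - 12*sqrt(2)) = 3*n^3/2 - 3*sqrt(2)*n^2 + 9*n^2/2 - 19*n/2 - 6*sqrt(2)*n + 2*sqrt(2)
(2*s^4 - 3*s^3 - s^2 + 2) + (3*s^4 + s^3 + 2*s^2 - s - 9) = 5*s^4 - 2*s^3 + s^2 - s - 7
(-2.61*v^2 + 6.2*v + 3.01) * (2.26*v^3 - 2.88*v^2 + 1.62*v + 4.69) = -5.8986*v^5 + 21.5288*v^4 - 15.2816*v^3 - 10.8657*v^2 + 33.9542*v + 14.1169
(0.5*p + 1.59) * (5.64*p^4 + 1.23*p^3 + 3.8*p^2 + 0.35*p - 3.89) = 2.82*p^5 + 9.5826*p^4 + 3.8557*p^3 + 6.217*p^2 - 1.3885*p - 6.1851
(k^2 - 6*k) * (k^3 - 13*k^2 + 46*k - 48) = k^5 - 19*k^4 + 124*k^3 - 324*k^2 + 288*k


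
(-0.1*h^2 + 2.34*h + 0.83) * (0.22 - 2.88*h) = 0.288*h^3 - 6.7612*h^2 - 1.8756*h + 0.1826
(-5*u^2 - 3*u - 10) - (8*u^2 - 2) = -13*u^2 - 3*u - 8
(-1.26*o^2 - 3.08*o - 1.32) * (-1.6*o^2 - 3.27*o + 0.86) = 2.016*o^4 + 9.0482*o^3 + 11.1*o^2 + 1.6676*o - 1.1352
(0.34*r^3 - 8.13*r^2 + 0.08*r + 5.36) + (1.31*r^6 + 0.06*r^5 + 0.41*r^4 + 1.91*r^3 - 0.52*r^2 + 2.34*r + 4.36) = 1.31*r^6 + 0.06*r^5 + 0.41*r^4 + 2.25*r^3 - 8.65*r^2 + 2.42*r + 9.72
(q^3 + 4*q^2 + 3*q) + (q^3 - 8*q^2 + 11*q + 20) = 2*q^3 - 4*q^2 + 14*q + 20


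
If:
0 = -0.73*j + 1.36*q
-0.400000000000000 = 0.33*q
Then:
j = -2.26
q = -1.21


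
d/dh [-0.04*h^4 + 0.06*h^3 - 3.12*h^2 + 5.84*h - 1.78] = -0.16*h^3 + 0.18*h^2 - 6.24*h + 5.84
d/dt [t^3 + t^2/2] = t*(3*t + 1)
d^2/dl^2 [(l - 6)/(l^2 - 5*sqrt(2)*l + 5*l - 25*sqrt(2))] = 2*((l - 6)*(2*l - 5*sqrt(2) + 5)^2 + (-3*l + 1 + 5*sqrt(2))*(l^2 - 5*sqrt(2)*l + 5*l - 25*sqrt(2)))/(l^2 - 5*sqrt(2)*l + 5*l - 25*sqrt(2))^3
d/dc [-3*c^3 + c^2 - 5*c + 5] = -9*c^2 + 2*c - 5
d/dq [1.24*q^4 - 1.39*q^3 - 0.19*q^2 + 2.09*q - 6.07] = 4.96*q^3 - 4.17*q^2 - 0.38*q + 2.09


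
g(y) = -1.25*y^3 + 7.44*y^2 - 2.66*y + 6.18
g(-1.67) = 37.19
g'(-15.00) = -1069.61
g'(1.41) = 10.87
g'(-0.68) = -14.51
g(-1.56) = 33.18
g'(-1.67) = -37.97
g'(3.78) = 0.00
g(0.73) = 7.72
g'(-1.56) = -35.00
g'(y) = -3.75*y^2 + 14.88*y - 2.66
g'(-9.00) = -440.33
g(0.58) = 6.90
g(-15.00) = 5938.83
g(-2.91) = 107.73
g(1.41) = 13.72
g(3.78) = 34.92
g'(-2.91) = -77.72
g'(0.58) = 4.71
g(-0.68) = 11.82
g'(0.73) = 6.20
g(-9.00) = 1544.01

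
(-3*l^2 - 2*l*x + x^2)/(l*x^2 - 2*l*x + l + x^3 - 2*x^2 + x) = (-3*l + x)/(x^2 - 2*x + 1)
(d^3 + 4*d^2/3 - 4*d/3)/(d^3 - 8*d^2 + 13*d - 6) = d*(3*d^2 + 4*d - 4)/(3*(d^3 - 8*d^2 + 13*d - 6))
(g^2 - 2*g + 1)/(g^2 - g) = (g - 1)/g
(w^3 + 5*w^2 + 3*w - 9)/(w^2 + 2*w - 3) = w + 3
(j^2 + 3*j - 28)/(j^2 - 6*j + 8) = (j + 7)/(j - 2)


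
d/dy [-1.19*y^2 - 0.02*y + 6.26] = -2.38*y - 0.02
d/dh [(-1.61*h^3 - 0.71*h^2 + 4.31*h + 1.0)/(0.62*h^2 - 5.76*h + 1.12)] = (-0.9982*h^4 + 18.5472*h^3 - 3.9922*h^2 - 2.8304*h + 10.5872)/(0.3844*h^4 - 7.1424*h^3 + 34.5664*h^2 - 12.9024*h + 1.2544)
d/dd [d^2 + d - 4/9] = 2*d + 1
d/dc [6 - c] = -1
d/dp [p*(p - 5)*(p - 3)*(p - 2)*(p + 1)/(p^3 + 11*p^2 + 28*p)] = 2*(p^5 + 12*p^4 - 43*p^3 - 263*p^2 + 618*p + 179)/(p^4 + 22*p^3 + 177*p^2 + 616*p + 784)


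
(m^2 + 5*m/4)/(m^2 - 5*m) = (m + 5/4)/(m - 5)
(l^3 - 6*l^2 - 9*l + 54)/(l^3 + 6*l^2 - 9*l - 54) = (l - 6)/(l + 6)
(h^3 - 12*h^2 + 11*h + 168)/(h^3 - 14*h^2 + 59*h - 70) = (h^2 - 5*h - 24)/(h^2 - 7*h + 10)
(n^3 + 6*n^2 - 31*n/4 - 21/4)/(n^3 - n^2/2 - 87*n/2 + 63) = (n + 1/2)/(n - 6)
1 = 1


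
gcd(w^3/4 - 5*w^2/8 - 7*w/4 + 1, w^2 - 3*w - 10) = w + 2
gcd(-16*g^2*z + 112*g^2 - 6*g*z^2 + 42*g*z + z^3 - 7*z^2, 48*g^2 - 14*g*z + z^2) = -8*g + z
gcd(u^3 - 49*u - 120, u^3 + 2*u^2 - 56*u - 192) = u - 8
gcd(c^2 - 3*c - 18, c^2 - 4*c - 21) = c + 3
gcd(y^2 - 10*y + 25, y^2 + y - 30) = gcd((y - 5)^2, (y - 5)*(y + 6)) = y - 5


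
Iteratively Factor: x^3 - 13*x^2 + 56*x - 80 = (x - 4)*(x^2 - 9*x + 20) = (x - 5)*(x - 4)*(x - 4)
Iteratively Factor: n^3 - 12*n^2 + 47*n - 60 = (n - 5)*(n^2 - 7*n + 12) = (n - 5)*(n - 4)*(n - 3)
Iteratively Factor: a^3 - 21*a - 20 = (a - 5)*(a^2 + 5*a + 4) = (a - 5)*(a + 1)*(a + 4)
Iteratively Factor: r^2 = (r)*(r)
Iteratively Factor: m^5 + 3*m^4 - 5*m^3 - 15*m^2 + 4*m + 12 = (m - 1)*(m^4 + 4*m^3 - m^2 - 16*m - 12) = (m - 2)*(m - 1)*(m^3 + 6*m^2 + 11*m + 6) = (m - 2)*(m - 1)*(m + 2)*(m^2 + 4*m + 3) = (m - 2)*(m - 1)*(m + 1)*(m + 2)*(m + 3)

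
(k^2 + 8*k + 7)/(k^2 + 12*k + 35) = (k + 1)/(k + 5)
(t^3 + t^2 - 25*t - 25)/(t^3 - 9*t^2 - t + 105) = (t^2 + 6*t + 5)/(t^2 - 4*t - 21)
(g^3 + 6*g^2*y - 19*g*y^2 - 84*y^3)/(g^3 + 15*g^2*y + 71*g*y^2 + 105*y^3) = (g - 4*y)/(g + 5*y)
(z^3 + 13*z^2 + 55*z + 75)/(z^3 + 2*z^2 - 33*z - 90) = (z + 5)/(z - 6)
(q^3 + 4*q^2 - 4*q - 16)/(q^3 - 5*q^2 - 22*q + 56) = (q + 2)/(q - 7)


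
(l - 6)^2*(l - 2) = l^3 - 14*l^2 + 60*l - 72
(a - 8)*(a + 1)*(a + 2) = a^3 - 5*a^2 - 22*a - 16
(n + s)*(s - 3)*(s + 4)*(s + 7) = n*s^3 + 8*n*s^2 - 5*n*s - 84*n + s^4 + 8*s^3 - 5*s^2 - 84*s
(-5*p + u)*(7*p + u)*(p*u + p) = -35*p^3*u - 35*p^3 + 2*p^2*u^2 + 2*p^2*u + p*u^3 + p*u^2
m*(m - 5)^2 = m^3 - 10*m^2 + 25*m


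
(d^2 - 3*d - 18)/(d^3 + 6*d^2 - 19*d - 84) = (d - 6)/(d^2 + 3*d - 28)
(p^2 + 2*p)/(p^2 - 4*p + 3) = p*(p + 2)/(p^2 - 4*p + 3)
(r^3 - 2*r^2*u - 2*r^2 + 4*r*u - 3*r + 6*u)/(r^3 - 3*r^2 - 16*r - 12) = (r^2 - 2*r*u - 3*r + 6*u)/(r^2 - 4*r - 12)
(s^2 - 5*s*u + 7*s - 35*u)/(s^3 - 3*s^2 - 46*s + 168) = (s - 5*u)/(s^2 - 10*s + 24)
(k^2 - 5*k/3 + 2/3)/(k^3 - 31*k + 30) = (k - 2/3)/(k^2 + k - 30)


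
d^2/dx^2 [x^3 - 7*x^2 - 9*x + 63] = 6*x - 14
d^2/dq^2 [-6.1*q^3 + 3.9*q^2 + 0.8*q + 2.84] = 7.8 - 36.6*q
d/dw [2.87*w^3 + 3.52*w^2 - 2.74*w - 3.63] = 8.61*w^2 + 7.04*w - 2.74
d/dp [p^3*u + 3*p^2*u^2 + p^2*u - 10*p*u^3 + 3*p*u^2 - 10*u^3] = u*(3*p^2 + 6*p*u + 2*p - 10*u^2 + 3*u)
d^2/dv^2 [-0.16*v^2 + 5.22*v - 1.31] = -0.320000000000000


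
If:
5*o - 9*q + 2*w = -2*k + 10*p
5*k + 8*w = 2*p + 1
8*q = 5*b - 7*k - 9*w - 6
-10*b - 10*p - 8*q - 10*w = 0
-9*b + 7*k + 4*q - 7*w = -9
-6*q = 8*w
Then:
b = 3067/2436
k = -2/609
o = -12227/6090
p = -1549/1218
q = 155/609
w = -155/812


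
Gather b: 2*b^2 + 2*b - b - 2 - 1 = 2*b^2 + b - 3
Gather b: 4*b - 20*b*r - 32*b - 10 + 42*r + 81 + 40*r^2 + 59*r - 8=b*(-20*r - 28) + 40*r^2 + 101*r + 63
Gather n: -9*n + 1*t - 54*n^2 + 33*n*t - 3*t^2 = -54*n^2 + n*(33*t - 9) - 3*t^2 + t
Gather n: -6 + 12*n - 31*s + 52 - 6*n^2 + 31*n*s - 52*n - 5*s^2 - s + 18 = -6*n^2 + n*(31*s - 40) - 5*s^2 - 32*s + 64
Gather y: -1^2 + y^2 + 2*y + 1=y^2 + 2*y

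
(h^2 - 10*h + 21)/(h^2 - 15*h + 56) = (h - 3)/(h - 8)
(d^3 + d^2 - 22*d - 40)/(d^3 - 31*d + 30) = (d^2 + 6*d + 8)/(d^2 + 5*d - 6)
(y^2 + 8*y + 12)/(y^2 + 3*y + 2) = (y + 6)/(y + 1)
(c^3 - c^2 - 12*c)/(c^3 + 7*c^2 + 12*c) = (c - 4)/(c + 4)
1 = 1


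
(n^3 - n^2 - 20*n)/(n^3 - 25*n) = (n + 4)/(n + 5)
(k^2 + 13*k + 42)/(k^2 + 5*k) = (k^2 + 13*k + 42)/(k*(k + 5))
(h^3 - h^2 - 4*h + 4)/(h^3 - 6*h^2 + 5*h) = (h^2 - 4)/(h*(h - 5))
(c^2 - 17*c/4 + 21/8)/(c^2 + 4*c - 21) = (8*c^2 - 34*c + 21)/(8*(c^2 + 4*c - 21))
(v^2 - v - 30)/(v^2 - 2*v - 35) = (v - 6)/(v - 7)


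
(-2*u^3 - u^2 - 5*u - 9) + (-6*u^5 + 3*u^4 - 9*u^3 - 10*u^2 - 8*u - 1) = -6*u^5 + 3*u^4 - 11*u^3 - 11*u^2 - 13*u - 10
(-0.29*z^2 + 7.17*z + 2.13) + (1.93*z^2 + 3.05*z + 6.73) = 1.64*z^2 + 10.22*z + 8.86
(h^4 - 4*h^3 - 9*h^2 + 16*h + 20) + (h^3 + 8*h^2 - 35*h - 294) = h^4 - 3*h^3 - h^2 - 19*h - 274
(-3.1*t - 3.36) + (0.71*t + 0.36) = -2.39*t - 3.0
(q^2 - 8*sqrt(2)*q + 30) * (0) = 0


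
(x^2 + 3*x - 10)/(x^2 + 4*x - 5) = (x - 2)/(x - 1)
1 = 1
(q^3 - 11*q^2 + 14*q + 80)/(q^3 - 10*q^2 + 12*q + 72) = (q^2 - 13*q + 40)/(q^2 - 12*q + 36)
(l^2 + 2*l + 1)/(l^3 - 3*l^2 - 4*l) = (l + 1)/(l*(l - 4))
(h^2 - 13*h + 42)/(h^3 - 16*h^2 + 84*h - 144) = (h - 7)/(h^2 - 10*h + 24)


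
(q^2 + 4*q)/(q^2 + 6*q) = (q + 4)/(q + 6)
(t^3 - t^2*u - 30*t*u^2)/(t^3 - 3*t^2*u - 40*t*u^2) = (t - 6*u)/(t - 8*u)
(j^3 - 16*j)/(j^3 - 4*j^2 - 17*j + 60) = j*(j - 4)/(j^2 - 8*j + 15)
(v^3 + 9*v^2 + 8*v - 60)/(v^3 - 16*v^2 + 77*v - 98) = (v^2 + 11*v + 30)/(v^2 - 14*v + 49)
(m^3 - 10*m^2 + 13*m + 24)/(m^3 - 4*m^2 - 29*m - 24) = (m - 3)/(m + 3)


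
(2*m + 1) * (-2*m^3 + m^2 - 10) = -4*m^4 + m^2 - 20*m - 10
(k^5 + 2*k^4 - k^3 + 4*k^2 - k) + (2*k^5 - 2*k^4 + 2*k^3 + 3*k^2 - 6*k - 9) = 3*k^5 + k^3 + 7*k^2 - 7*k - 9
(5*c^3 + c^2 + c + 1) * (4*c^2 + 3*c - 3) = 20*c^5 + 19*c^4 - 8*c^3 + 4*c^2 - 3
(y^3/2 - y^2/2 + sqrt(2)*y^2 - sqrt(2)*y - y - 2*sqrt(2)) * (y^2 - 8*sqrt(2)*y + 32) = y^5/2 - 3*sqrt(2)*y^4 - y^4/2 - y^3 + 3*sqrt(2)*y^3 + 38*sqrt(2)*y^2 - 32*sqrt(2)*y - 64*sqrt(2)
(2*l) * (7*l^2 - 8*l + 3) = 14*l^3 - 16*l^2 + 6*l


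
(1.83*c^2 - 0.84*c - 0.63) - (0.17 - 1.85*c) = 1.83*c^2 + 1.01*c - 0.8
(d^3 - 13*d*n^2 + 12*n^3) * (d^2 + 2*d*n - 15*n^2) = d^5 + 2*d^4*n - 28*d^3*n^2 - 14*d^2*n^3 + 219*d*n^4 - 180*n^5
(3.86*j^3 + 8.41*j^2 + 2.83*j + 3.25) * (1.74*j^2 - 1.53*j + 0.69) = 6.7164*j^5 + 8.7276*j^4 - 5.2797*j^3 + 7.128*j^2 - 3.0198*j + 2.2425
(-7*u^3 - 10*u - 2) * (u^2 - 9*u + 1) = -7*u^5 + 63*u^4 - 17*u^3 + 88*u^2 + 8*u - 2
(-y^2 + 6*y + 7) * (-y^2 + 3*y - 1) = y^4 - 9*y^3 + 12*y^2 + 15*y - 7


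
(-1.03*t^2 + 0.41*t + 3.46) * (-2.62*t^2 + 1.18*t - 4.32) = 2.6986*t^4 - 2.2896*t^3 - 4.1318*t^2 + 2.3116*t - 14.9472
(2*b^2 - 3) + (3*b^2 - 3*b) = 5*b^2 - 3*b - 3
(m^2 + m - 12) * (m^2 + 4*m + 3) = m^4 + 5*m^3 - 5*m^2 - 45*m - 36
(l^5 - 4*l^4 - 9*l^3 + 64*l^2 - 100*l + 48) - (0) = l^5 - 4*l^4 - 9*l^3 + 64*l^2 - 100*l + 48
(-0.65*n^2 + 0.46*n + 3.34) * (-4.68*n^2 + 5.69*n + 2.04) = 3.042*n^4 - 5.8513*n^3 - 14.3398*n^2 + 19.943*n + 6.8136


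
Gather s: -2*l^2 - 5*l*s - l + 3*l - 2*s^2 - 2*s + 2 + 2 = -2*l^2 + 2*l - 2*s^2 + s*(-5*l - 2) + 4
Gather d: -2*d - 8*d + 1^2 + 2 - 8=-10*d - 5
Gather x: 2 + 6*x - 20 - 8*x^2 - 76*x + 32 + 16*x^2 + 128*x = 8*x^2 + 58*x + 14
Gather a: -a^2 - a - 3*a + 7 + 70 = -a^2 - 4*a + 77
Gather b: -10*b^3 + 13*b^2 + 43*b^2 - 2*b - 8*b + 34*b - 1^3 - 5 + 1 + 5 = -10*b^3 + 56*b^2 + 24*b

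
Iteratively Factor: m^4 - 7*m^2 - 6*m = (m - 3)*(m^3 + 3*m^2 + 2*m) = (m - 3)*(m + 1)*(m^2 + 2*m) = m*(m - 3)*(m + 1)*(m + 2)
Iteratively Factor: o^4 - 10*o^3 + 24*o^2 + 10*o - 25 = (o + 1)*(o^3 - 11*o^2 + 35*o - 25) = (o - 5)*(o + 1)*(o^2 - 6*o + 5) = (o - 5)*(o - 1)*(o + 1)*(o - 5)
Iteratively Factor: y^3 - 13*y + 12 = (y - 3)*(y^2 + 3*y - 4) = (y - 3)*(y + 4)*(y - 1)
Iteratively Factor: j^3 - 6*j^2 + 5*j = (j - 5)*(j^2 - j) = j*(j - 5)*(j - 1)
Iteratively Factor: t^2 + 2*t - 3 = (t - 1)*(t + 3)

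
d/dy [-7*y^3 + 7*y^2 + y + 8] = -21*y^2 + 14*y + 1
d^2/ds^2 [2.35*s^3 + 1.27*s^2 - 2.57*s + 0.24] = 14.1*s + 2.54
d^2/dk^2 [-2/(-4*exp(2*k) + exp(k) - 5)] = 2*((1 - 16*exp(k))*(4*exp(2*k) - exp(k) + 5) + 2*(8*exp(k) - 1)^2*exp(k))*exp(k)/(4*exp(2*k) - exp(k) + 5)^3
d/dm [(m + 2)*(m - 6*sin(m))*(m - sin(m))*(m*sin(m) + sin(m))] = -(m + 1)*(m + 2)*(m - 6*sin(m))*(cos(m) - 1)*sin(m) - (m + 1)*(m + 2)*(m - sin(m))*(6*cos(m) - 1)*sin(m) + (m + 1)*(m - 6*sin(m))*(m - sin(m))*sin(m) + (m + 2)*(m - 6*sin(m))*(m - sin(m))*(m*cos(m) + sqrt(2)*sin(m + pi/4))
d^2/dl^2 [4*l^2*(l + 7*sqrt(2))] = 24*l + 56*sqrt(2)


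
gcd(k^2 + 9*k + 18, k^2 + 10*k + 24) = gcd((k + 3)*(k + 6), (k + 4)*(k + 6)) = k + 6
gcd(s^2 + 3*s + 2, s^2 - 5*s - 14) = s + 2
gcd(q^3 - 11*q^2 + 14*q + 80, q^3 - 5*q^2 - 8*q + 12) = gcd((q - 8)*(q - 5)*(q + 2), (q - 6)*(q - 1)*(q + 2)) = q + 2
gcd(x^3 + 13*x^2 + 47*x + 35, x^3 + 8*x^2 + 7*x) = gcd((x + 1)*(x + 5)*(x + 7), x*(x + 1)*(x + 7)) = x^2 + 8*x + 7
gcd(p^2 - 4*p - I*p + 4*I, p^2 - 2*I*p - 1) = p - I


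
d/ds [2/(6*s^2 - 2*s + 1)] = 4*(1 - 6*s)/(6*s^2 - 2*s + 1)^2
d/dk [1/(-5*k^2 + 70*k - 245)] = 2*(k - 7)/(5*(k^2 - 14*k + 49)^2)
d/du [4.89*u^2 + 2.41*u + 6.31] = 9.78*u + 2.41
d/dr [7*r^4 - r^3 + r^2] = r*(28*r^2 - 3*r + 2)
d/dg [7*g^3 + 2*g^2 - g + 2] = 21*g^2 + 4*g - 1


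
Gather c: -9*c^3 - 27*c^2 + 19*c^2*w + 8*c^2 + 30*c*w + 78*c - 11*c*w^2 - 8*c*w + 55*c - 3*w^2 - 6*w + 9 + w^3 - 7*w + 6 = -9*c^3 + c^2*(19*w - 19) + c*(-11*w^2 + 22*w + 133) + w^3 - 3*w^2 - 13*w + 15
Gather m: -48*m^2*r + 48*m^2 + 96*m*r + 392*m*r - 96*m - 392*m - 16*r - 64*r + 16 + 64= m^2*(48 - 48*r) + m*(488*r - 488) - 80*r + 80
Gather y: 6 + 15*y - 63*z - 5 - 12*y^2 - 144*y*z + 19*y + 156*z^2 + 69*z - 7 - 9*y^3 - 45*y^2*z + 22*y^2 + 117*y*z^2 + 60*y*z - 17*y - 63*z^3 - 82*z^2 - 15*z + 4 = -9*y^3 + y^2*(10 - 45*z) + y*(117*z^2 - 84*z + 17) - 63*z^3 + 74*z^2 - 9*z - 2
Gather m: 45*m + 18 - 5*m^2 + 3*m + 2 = -5*m^2 + 48*m + 20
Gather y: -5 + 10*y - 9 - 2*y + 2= 8*y - 12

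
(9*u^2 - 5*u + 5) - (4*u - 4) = 9*u^2 - 9*u + 9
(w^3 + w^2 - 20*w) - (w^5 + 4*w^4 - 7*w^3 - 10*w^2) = -w^5 - 4*w^4 + 8*w^3 + 11*w^2 - 20*w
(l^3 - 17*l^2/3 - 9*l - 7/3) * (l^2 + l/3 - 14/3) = l^5 - 16*l^4/3 - 140*l^3/9 + 190*l^2/9 + 371*l/9 + 98/9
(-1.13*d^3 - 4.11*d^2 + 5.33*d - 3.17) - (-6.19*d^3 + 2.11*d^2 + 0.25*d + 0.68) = 5.06*d^3 - 6.22*d^2 + 5.08*d - 3.85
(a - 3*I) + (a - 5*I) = 2*a - 8*I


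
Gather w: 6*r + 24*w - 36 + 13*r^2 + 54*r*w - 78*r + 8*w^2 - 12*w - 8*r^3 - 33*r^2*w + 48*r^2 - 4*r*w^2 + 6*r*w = -8*r^3 + 61*r^2 - 72*r + w^2*(8 - 4*r) + w*(-33*r^2 + 60*r + 12) - 36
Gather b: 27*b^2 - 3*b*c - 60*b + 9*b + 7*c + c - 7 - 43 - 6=27*b^2 + b*(-3*c - 51) + 8*c - 56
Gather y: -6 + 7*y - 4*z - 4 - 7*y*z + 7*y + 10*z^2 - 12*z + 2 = y*(14 - 7*z) + 10*z^2 - 16*z - 8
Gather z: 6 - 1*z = 6 - z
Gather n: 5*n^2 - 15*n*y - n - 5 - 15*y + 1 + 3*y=5*n^2 + n*(-15*y - 1) - 12*y - 4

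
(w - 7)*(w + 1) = w^2 - 6*w - 7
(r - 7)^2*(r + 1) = r^3 - 13*r^2 + 35*r + 49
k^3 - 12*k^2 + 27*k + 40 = (k - 8)*(k - 5)*(k + 1)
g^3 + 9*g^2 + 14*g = g*(g + 2)*(g + 7)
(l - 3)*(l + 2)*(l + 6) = l^3 + 5*l^2 - 12*l - 36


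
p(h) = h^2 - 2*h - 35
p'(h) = 2*h - 2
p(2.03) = -34.94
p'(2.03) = 2.06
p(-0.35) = -34.18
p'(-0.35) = -2.70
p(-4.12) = -9.79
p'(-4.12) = -10.24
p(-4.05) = -10.50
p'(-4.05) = -10.10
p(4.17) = -25.95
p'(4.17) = 6.34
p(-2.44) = -24.17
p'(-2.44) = -6.88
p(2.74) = -32.97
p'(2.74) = 3.48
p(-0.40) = -34.04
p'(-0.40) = -2.80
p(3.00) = -32.00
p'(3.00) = 4.00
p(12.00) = 85.00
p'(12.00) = 22.00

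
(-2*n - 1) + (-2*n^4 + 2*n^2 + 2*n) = -2*n^4 + 2*n^2 - 1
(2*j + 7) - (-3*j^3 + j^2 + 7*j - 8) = 3*j^3 - j^2 - 5*j + 15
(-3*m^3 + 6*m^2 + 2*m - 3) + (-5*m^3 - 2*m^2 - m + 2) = -8*m^3 + 4*m^2 + m - 1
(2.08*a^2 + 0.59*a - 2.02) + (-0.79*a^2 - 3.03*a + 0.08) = 1.29*a^2 - 2.44*a - 1.94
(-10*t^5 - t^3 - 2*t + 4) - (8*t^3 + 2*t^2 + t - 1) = -10*t^5 - 9*t^3 - 2*t^2 - 3*t + 5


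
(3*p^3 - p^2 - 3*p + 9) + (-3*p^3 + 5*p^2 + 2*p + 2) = 4*p^2 - p + 11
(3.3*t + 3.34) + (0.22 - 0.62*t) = 2.68*t + 3.56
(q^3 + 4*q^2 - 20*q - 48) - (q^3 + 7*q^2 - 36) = -3*q^2 - 20*q - 12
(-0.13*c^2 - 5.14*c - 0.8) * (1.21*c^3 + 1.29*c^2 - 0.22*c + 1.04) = -0.1573*c^5 - 6.3871*c^4 - 7.57*c^3 - 0.0364*c^2 - 5.1696*c - 0.832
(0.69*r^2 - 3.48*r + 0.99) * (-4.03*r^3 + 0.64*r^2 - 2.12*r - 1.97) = -2.7807*r^5 + 14.466*r^4 - 7.6797*r^3 + 6.6519*r^2 + 4.7568*r - 1.9503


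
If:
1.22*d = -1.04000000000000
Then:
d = -0.85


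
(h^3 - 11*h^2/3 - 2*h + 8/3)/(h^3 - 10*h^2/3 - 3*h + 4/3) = (3*h - 2)/(3*h - 1)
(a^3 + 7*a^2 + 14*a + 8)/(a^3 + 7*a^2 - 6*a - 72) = (a^2 + 3*a + 2)/(a^2 + 3*a - 18)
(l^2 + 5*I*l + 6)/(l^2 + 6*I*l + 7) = (l + 6*I)/(l + 7*I)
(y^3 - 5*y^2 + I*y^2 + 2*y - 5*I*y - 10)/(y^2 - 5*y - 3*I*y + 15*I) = (y^2 + I*y + 2)/(y - 3*I)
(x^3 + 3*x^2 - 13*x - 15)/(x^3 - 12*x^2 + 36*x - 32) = (x^3 + 3*x^2 - 13*x - 15)/(x^3 - 12*x^2 + 36*x - 32)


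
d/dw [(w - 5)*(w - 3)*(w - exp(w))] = (1 - exp(w))*(w - 5)*(w - 3) + (w - 5)*(w - exp(w)) + (w - 3)*(w - exp(w))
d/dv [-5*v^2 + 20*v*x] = -10*v + 20*x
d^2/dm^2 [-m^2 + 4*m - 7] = -2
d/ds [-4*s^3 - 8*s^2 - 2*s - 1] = -12*s^2 - 16*s - 2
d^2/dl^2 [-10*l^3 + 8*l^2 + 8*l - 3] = 16 - 60*l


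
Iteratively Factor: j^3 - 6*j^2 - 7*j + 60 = (j - 4)*(j^2 - 2*j - 15) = (j - 4)*(j + 3)*(j - 5)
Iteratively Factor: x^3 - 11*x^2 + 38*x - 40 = (x - 5)*(x^2 - 6*x + 8) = (x - 5)*(x - 2)*(x - 4)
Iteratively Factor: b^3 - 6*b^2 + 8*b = (b - 2)*(b^2 - 4*b) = b*(b - 2)*(b - 4)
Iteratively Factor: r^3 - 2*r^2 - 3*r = (r)*(r^2 - 2*r - 3) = r*(r - 3)*(r + 1)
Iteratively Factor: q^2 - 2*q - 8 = (q - 4)*(q + 2)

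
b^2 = b^2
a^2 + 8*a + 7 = (a + 1)*(a + 7)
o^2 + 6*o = o*(o + 6)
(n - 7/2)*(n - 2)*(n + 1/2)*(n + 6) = n^4 + n^3 - 103*n^2/4 + 29*n + 21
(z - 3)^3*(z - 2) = z^4 - 11*z^3 + 45*z^2 - 81*z + 54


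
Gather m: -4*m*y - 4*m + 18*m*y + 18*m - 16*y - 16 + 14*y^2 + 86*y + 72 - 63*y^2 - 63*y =m*(14*y + 14) - 49*y^2 + 7*y + 56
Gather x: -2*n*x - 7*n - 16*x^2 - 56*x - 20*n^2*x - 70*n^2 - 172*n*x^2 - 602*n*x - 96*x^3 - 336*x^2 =-70*n^2 - 7*n - 96*x^3 + x^2*(-172*n - 352) + x*(-20*n^2 - 604*n - 56)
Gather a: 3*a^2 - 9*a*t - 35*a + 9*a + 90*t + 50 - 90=3*a^2 + a*(-9*t - 26) + 90*t - 40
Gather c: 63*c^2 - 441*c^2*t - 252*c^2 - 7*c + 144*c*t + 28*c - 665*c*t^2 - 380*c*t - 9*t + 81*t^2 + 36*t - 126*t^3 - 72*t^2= c^2*(-441*t - 189) + c*(-665*t^2 - 236*t + 21) - 126*t^3 + 9*t^2 + 27*t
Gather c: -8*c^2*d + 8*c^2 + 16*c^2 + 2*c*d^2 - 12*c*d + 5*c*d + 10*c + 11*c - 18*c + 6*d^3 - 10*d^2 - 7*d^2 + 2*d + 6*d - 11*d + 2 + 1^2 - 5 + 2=c^2*(24 - 8*d) + c*(2*d^2 - 7*d + 3) + 6*d^3 - 17*d^2 - 3*d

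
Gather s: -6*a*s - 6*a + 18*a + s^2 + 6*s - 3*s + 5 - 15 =12*a + s^2 + s*(3 - 6*a) - 10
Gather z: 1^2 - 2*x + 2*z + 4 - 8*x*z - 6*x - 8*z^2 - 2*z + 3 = -8*x*z - 8*x - 8*z^2 + 8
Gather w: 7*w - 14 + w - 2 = 8*w - 16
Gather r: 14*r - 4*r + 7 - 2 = 10*r + 5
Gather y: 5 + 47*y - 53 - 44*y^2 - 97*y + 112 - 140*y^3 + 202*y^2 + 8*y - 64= -140*y^3 + 158*y^2 - 42*y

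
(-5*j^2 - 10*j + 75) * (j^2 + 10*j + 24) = -5*j^4 - 60*j^3 - 145*j^2 + 510*j + 1800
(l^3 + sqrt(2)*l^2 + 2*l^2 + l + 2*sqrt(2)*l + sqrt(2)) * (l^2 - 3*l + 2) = l^5 - l^4 + sqrt(2)*l^4 - 3*l^3 - sqrt(2)*l^3 - 3*sqrt(2)*l^2 + l^2 + sqrt(2)*l + 2*l + 2*sqrt(2)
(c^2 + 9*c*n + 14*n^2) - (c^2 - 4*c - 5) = 9*c*n + 4*c + 14*n^2 + 5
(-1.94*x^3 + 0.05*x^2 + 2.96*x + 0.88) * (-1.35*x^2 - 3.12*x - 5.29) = 2.619*x^5 + 5.9853*x^4 + 6.1106*x^3 - 10.6877*x^2 - 18.404*x - 4.6552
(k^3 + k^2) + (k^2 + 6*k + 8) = k^3 + 2*k^2 + 6*k + 8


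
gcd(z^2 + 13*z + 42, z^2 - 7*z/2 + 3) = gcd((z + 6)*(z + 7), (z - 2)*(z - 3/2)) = 1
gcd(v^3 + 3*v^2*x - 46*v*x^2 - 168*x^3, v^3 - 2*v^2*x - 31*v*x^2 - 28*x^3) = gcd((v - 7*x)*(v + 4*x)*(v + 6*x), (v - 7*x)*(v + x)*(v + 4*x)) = -v^2 + 3*v*x + 28*x^2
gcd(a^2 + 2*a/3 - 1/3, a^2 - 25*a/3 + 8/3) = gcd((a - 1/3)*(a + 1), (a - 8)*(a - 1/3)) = a - 1/3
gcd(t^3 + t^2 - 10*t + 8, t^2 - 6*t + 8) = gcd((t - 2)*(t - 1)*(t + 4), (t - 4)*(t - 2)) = t - 2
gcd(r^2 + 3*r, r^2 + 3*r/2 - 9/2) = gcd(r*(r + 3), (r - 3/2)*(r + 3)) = r + 3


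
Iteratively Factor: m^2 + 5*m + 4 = (m + 1)*(m + 4)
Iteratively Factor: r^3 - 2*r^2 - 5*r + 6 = (r - 1)*(r^2 - r - 6) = (r - 1)*(r + 2)*(r - 3)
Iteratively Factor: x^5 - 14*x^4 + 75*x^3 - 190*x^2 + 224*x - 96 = (x - 3)*(x^4 - 11*x^3 + 42*x^2 - 64*x + 32) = (x - 4)*(x - 3)*(x^3 - 7*x^2 + 14*x - 8) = (x - 4)*(x - 3)*(x - 1)*(x^2 - 6*x + 8) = (x - 4)^2*(x - 3)*(x - 1)*(x - 2)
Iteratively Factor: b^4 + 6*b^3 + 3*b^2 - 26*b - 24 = (b + 3)*(b^3 + 3*b^2 - 6*b - 8) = (b + 1)*(b + 3)*(b^2 + 2*b - 8) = (b - 2)*(b + 1)*(b + 3)*(b + 4)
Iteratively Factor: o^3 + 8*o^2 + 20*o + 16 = (o + 2)*(o^2 + 6*o + 8) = (o + 2)^2*(o + 4)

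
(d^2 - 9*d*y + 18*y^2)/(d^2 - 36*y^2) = (d - 3*y)/(d + 6*y)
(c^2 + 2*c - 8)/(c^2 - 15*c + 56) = (c^2 + 2*c - 8)/(c^2 - 15*c + 56)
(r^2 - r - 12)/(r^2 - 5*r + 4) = (r + 3)/(r - 1)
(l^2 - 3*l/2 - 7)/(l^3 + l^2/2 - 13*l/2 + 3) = (2*l^2 - 3*l - 14)/(2*l^3 + l^2 - 13*l + 6)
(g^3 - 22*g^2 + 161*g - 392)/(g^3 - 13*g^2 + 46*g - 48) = (g^2 - 14*g + 49)/(g^2 - 5*g + 6)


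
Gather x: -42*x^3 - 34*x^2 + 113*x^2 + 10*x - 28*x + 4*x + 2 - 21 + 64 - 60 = -42*x^3 + 79*x^2 - 14*x - 15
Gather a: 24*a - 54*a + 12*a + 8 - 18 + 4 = -18*a - 6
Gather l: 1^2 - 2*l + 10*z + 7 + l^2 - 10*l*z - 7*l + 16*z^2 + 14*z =l^2 + l*(-10*z - 9) + 16*z^2 + 24*z + 8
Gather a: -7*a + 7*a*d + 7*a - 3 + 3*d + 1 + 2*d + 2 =7*a*d + 5*d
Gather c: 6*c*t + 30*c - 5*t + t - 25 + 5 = c*(6*t + 30) - 4*t - 20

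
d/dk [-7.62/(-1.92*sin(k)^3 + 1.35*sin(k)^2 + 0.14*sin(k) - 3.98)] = (-43.8912*sin(k)^2 + 20.574*sin(k) + 1.0668)*cos(k)/(1.92*sin(k)^3 - 1.35*sin(k)^2 - 0.14*sin(k) + 3.98)^2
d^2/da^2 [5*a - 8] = 0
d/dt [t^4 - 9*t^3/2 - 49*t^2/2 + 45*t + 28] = 4*t^3 - 27*t^2/2 - 49*t + 45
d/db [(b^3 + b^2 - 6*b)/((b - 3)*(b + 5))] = (b^4 + 4*b^3 - 37*b^2 - 30*b + 90)/(b^4 + 4*b^3 - 26*b^2 - 60*b + 225)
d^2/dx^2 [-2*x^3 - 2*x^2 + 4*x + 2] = -12*x - 4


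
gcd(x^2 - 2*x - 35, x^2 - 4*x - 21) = x - 7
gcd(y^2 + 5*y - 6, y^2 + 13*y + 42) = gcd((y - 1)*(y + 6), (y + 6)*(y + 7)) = y + 6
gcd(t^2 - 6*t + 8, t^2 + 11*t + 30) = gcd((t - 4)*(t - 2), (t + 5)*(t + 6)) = 1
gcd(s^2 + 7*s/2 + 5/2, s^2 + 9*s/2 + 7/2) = s + 1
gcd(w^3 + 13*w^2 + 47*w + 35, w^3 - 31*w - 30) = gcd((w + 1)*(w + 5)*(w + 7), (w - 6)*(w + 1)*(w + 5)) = w^2 + 6*w + 5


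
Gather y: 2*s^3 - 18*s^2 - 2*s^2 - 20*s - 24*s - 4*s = 2*s^3 - 20*s^2 - 48*s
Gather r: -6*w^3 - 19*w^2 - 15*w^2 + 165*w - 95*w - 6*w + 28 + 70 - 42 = -6*w^3 - 34*w^2 + 64*w + 56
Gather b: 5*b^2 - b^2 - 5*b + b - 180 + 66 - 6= 4*b^2 - 4*b - 120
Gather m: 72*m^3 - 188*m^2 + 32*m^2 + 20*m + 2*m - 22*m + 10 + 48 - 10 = 72*m^3 - 156*m^2 + 48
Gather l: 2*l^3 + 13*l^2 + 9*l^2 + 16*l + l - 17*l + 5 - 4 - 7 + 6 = 2*l^3 + 22*l^2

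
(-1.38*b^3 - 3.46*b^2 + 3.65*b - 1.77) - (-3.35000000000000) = -1.38*b^3 - 3.46*b^2 + 3.65*b + 1.58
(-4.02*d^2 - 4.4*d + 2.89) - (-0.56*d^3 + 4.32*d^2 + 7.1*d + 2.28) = 0.56*d^3 - 8.34*d^2 - 11.5*d + 0.61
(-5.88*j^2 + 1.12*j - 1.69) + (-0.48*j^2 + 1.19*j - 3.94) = -6.36*j^2 + 2.31*j - 5.63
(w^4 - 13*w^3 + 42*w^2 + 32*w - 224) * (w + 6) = w^5 - 7*w^4 - 36*w^3 + 284*w^2 - 32*w - 1344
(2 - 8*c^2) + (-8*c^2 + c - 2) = -16*c^2 + c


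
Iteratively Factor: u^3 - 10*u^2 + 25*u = (u - 5)*(u^2 - 5*u) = (u - 5)^2*(u)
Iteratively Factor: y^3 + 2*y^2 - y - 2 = (y - 1)*(y^2 + 3*y + 2) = (y - 1)*(y + 1)*(y + 2)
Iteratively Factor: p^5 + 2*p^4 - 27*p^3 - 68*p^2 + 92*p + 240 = (p + 4)*(p^4 - 2*p^3 - 19*p^2 + 8*p + 60) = (p + 2)*(p + 4)*(p^3 - 4*p^2 - 11*p + 30) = (p - 5)*(p + 2)*(p + 4)*(p^2 + p - 6) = (p - 5)*(p + 2)*(p + 3)*(p + 4)*(p - 2)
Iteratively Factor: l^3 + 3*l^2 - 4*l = (l - 1)*(l^2 + 4*l) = l*(l - 1)*(l + 4)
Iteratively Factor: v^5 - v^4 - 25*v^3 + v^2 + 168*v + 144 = (v - 4)*(v^4 + 3*v^3 - 13*v^2 - 51*v - 36) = (v - 4)*(v + 3)*(v^3 - 13*v - 12) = (v - 4)*(v + 1)*(v + 3)*(v^2 - v - 12) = (v - 4)^2*(v + 1)*(v + 3)*(v + 3)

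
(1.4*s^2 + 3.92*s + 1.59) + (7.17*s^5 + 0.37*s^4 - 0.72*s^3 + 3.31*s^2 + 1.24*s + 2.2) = 7.17*s^5 + 0.37*s^4 - 0.72*s^3 + 4.71*s^2 + 5.16*s + 3.79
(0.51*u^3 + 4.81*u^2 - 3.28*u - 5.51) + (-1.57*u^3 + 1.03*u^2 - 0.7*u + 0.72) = -1.06*u^3 + 5.84*u^2 - 3.98*u - 4.79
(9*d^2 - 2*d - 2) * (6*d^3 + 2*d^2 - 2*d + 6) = 54*d^5 + 6*d^4 - 34*d^3 + 54*d^2 - 8*d - 12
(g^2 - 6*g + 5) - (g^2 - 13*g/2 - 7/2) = g/2 + 17/2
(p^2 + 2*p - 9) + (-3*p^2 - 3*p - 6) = -2*p^2 - p - 15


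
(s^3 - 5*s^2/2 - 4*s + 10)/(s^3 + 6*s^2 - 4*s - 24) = (s - 5/2)/(s + 6)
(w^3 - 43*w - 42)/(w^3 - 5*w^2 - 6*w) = (w^2 - w - 42)/(w*(w - 6))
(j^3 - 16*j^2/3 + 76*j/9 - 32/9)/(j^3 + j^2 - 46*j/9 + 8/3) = (3*j^2 - 14*j + 16)/(3*j^2 + 5*j - 12)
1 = 1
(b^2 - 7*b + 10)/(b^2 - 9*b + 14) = (b - 5)/(b - 7)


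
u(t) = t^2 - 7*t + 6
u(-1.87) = 22.59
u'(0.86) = -5.28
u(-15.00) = 336.00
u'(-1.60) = -10.20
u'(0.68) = -5.64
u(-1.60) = 19.76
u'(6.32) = 5.64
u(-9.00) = 150.00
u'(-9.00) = -25.00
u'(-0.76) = -8.52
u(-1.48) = 18.55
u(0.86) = 0.72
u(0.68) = 1.70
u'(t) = 2*t - 7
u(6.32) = 1.70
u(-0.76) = 11.90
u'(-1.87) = -10.74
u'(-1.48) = -9.96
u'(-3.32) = -13.64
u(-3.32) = 40.26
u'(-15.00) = -37.00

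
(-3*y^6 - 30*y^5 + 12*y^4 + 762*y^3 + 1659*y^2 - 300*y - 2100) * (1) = -3*y^6 - 30*y^5 + 12*y^4 + 762*y^3 + 1659*y^2 - 300*y - 2100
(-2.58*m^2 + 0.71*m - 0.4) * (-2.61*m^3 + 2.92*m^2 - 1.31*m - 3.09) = 6.7338*m^5 - 9.3867*m^4 + 6.497*m^3 + 5.8741*m^2 - 1.6699*m + 1.236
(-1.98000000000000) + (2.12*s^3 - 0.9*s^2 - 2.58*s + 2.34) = 2.12*s^3 - 0.9*s^2 - 2.58*s + 0.36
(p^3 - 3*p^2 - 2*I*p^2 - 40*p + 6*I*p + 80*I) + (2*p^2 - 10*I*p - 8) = p^3 - p^2 - 2*I*p^2 - 40*p - 4*I*p - 8 + 80*I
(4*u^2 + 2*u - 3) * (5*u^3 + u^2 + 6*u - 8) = 20*u^5 + 14*u^4 + 11*u^3 - 23*u^2 - 34*u + 24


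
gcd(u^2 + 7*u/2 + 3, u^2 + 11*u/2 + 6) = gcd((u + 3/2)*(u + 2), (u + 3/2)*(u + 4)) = u + 3/2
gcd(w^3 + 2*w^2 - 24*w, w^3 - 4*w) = w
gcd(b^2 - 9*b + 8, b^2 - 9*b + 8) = b^2 - 9*b + 8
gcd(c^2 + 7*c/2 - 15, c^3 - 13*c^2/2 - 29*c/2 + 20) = 1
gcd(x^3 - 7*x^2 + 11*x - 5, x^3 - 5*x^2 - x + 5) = x^2 - 6*x + 5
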